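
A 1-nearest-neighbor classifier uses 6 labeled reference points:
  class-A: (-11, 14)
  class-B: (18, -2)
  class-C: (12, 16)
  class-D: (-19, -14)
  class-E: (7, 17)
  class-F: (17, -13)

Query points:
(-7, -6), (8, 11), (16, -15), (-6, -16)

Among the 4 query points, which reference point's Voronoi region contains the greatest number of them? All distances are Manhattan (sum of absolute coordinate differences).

class-D

(-7, -6) — d to each: class-A:24, class-B:29, class-C:41, class-D:20, class-E:37, class-F:31 → nearest is class-D
(8, 11) — d to each: class-A:22, class-B:23, class-C:9, class-D:52, class-E:7, class-F:33 → nearest is class-E
(16, -15) — d to each: class-A:56, class-B:15, class-C:35, class-D:36, class-E:41, class-F:3 → nearest is class-F
(-6, -16) — d to each: class-A:35, class-B:38, class-C:50, class-D:15, class-E:46, class-F:26 → nearest is class-D
Tally — class-D:2, class-E:1, class-F:1. class-D captures the most (2).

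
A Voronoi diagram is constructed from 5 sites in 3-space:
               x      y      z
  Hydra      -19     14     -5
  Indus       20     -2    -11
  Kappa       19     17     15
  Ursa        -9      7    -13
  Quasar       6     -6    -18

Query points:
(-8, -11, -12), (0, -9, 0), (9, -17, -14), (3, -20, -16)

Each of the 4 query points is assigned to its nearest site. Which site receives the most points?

Quasar

(-8, -11, -12) — d² to each: Hydra:795, Indus:866, Kappa:2242, Ursa:326, Quasar:257 → nearest is Quasar
(0, -9, 0) — d² to each: Hydra:915, Indus:570, Kappa:1262, Ursa:506, Quasar:369 → nearest is Quasar
(9, -17, -14) — d² to each: Hydra:1826, Indus:355, Kappa:2097, Ursa:901, Quasar:146 → nearest is Quasar
(3, -20, -16) — d² to each: Hydra:1761, Indus:638, Kappa:2586, Ursa:882, Quasar:209 → nearest is Quasar
Tally — Quasar:4. Quasar captures the most (4).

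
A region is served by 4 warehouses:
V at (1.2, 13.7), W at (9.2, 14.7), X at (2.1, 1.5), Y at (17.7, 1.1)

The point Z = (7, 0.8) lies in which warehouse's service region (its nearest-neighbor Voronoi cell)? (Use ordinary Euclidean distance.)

Compare squared distances (the ordering matches that of the actual distances):
|ZV|² = 33.64 + 166.41 = 200.05
|ZW|² = 4.84 + 193.21 = 198.05
|ZX|² = 24.01 + 0.49 = 24.5
|ZY|² = 114.49 + 0.09 = 114.58
Minimum is at X.

X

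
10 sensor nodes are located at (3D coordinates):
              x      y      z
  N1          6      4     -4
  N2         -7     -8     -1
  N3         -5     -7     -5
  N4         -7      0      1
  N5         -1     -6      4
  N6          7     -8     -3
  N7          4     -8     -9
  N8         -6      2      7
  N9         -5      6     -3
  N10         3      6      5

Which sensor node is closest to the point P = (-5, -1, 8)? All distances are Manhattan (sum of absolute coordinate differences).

d(P,N1) = |-5−6| + |-1−4| + |8−(-4)| = 11 + 5 + 12 = 28
d(P,N2) = |-5−(-7)| + |-1−(-8)| + |8−(-1)| = 2 + 7 + 9 = 18
d(P,N3) = |-5−(-5)| + |-1−(-7)| + |8−(-5)| = 0 + 6 + 13 = 19
d(P,N4) = |-5−(-7)| + |-1−0| + |8−1| = 2 + 1 + 7 = 10
d(P,N5) = |-5−(-1)| + |-1−(-6)| + |8−4| = 4 + 5 + 4 = 13
d(P,N6) = |-5−7| + |-1−(-8)| + |8−(-3)| = 12 + 7 + 11 = 30
d(P,N7) = |-5−4| + |-1−(-8)| + |8−(-9)| = 9 + 7 + 17 = 33
d(P,N8) = |-5−(-6)| + |-1−2| + |8−7| = 1 + 3 + 1 = 5
d(P,N9) = |-5−(-5)| + |-1−6| + |8−(-3)| = 0 + 7 + 11 = 18
d(P, N10) = |-5−3| + |-1−6| + |8−5| = 8 + 7 + 3 = 18
Minimum is at N8.

N8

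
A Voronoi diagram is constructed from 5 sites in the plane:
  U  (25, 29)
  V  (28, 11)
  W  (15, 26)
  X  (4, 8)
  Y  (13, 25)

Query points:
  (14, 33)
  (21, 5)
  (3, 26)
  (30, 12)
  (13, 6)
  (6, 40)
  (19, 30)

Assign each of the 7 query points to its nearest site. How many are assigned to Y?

(14, 33) — d² to each: U:137, V:680, W:50, X:725, Y:65 → nearest is W
(21, 5) — d² to each: U:592, V:85, W:477, X:298, Y:464 → nearest is V
(3, 26) — d² to each: U:493, V:850, W:144, X:325, Y:101 → nearest is Y
(30, 12) — d² to each: U:314, V:5, W:421, X:692, Y:458 → nearest is V
(13, 6) — d² to each: U:673, V:250, W:404, X:85, Y:361 → nearest is X
(6, 40) — d² to each: U:482, V:1325, W:277, X:1028, Y:274 → nearest is Y
(19, 30) — d² to each: U:37, V:442, W:32, X:709, Y:61 → nearest is W
2 of the 7 points have Y as nearest.

2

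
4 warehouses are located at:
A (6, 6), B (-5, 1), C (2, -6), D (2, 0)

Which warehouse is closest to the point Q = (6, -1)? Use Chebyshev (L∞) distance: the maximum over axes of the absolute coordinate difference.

d(Q,A) = max(0, 7) = 7
d(Q,B) = max(11, 2) = 11
d(Q,C) = max(4, 5) = 5
d(Q,D) = max(4, 1) = 4
Minimum is at D.

D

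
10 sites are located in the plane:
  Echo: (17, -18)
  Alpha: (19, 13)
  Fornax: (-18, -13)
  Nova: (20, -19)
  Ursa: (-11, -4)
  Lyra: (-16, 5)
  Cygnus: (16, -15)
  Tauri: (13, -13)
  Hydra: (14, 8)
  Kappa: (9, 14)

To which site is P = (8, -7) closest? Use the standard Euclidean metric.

Tauri

Compare squared distances (the ordering matches that of the actual distances):
d²(P, Echo) = 81 + 121 = 202
d²(P, Alpha) = 121 + 400 = 521
d²(P, Fornax) = 676 + 36 = 712
d²(P, Nova) = 144 + 144 = 288
d²(P, Ursa) = 361 + 9 = 370
d²(P, Lyra) = 576 + 144 = 720
d²(P, Cygnus) = 64 + 64 = 128
d²(P, Tauri) = 25 + 36 = 61
d²(P, Hydra) = 36 + 225 = 261
d²(P, Kappa) = 1 + 441 = 442
Minimum is at Tauri.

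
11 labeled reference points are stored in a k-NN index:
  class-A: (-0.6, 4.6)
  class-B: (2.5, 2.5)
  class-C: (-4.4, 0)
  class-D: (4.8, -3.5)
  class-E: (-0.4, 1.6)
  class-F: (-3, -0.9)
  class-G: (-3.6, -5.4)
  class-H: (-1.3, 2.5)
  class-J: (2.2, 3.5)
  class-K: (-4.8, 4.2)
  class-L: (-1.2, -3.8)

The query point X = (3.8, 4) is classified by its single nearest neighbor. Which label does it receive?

Compare squared distances (the ordering matches that of the actual distances):
d²(X, class-A) = (3.8−(-0.6))² + (4−4.6)² = 19.36 + 0.36 = 19.72
d²(X, class-B) = (3.8−2.5)² + (4−2.5)² = 1.69 + 2.25 = 3.94
d²(X, class-C) = (3.8−(-4.4))² + (4−0)² = 67.24 + 16 = 83.24
d²(X, class-D) = (3.8−4.8)² + (4−(-3.5))² = 1 + 56.25 = 57.25
d²(X, class-E) = (3.8−(-0.4))² + (4−1.6)² = 17.64 + 5.76 = 23.4
d²(X, class-F) = (3.8−(-3))² + (4−(-0.9))² = 46.24 + 24.01 = 70.25
d²(X, class-G) = (3.8−(-3.6))² + (4−(-5.4))² = 54.76 + 88.36 = 143.12
d²(X, class-H) = (3.8−(-1.3))² + (4−2.5)² = 26.01 + 2.25 = 28.26
d²(X, class-J) = (3.8−2.2)² + (4−3.5)² = 2.56 + 0.25 = 2.81
d²(X, class-K) = (3.8−(-4.8))² + (4−4.2)² = 73.96 + 0.04 = 74
d²(X, class-L) = (3.8−(-1.2))² + (4−(-3.8))² = 25 + 60.84 = 85.84
The smallest is to class-J, so X lies in the Voronoi region of class-J.

class-J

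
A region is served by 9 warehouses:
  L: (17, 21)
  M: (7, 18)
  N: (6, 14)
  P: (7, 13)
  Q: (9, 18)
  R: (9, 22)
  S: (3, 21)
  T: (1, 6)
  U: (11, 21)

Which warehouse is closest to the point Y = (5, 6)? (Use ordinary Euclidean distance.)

T

Squared Euclidean distances:
|YL|² = (5−17)² + (6−21)² = 144 + 225 = 369
|YM|² = (5−7)² + (6−18)² = 4 + 144 = 148
|YN|² = (5−6)² + (6−14)² = 1 + 64 = 65
|YP|² = (5−7)² + (6−13)² = 4 + 49 = 53
|YQ|² = (5−9)² + (6−18)² = 16 + 144 = 160
|YR|² = (5−9)² + (6−22)² = 16 + 256 = 272
|YS|² = (5−3)² + (6−21)² = 4 + 225 = 229
|YT|² = (5−1)² + (6−6)² = 16 + 0 = 16
|YU|² = (5−11)² + (6−21)² = 36 + 225 = 261
T is nearest.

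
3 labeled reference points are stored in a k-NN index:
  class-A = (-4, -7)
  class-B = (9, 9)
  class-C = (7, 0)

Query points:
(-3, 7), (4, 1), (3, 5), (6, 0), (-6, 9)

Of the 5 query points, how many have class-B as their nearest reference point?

2

(-3, 7) — d² to each: class-A:197, class-B:148, class-C:149 → nearest is class-B
(4, 1) — d² to each: class-A:128, class-B:89, class-C:10 → nearest is class-C
(3, 5) — d² to each: class-A:193, class-B:52, class-C:41 → nearest is class-C
(6, 0) — d² to each: class-A:149, class-B:90, class-C:1 → nearest is class-C
(-6, 9) — d² to each: class-A:260, class-B:225, class-C:250 → nearest is class-B
2 of the 5 points have class-B as nearest.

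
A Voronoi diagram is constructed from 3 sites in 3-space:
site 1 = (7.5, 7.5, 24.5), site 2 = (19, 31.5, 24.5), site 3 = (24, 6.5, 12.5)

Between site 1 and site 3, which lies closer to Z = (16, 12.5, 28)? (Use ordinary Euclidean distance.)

Compare squared distances:
d²(Z, site 1) = (16−7.5)² + (12.5−7.5)² + (28−24.5)² = 72.25 + 25 + 12.25 = 109.5
d²(Z, site 3) = (16−24)² + (12.5−6.5)² + (28−12.5)² = 64 + 36 + 240.25 = 340.25
109.5 < 340.25, so site 1 is closer.

site 1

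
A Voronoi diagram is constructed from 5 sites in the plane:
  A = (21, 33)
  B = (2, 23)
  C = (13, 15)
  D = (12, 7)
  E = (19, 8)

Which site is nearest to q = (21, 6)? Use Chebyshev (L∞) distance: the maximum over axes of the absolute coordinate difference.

d(q,A) = max(0, 27) = 27
d(q,B) = max(19, 17) = 19
d(q,C) = max(8, 9) = 9
d(q,D) = max(9, 1) = 9
d(q,E) = max(2, 2) = 2
E is nearest.

E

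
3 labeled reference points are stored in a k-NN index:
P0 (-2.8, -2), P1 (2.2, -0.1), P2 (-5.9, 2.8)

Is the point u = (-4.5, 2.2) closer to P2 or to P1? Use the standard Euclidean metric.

Compare squared distances:
|uP2|² = (-4.5−(-5.9))² + (2.2−2.8)² = 1.96 + 0.36 = 2.32
|uP1|² = (-4.5−2.2)² + (2.2−(-0.1))² = 44.89 + 5.29 = 50.18
2.32 < 50.18, so P2 is closer.

P2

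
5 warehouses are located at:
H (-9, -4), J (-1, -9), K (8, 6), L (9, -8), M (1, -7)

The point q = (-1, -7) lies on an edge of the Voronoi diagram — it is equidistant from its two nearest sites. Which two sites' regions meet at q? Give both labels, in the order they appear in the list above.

J and M

Squared distances from q to each site:
|qH|² = (-1−(-9))² + (-7−(-4))² = 64 + 9 = 73
|qJ|² = (-1−(-1))² + (-7−(-9))² = 0 + 4 = 4
|qK|² = (-1−8)² + (-7−6)² = 81 + 169 = 250
|qL|² = (-1−9)² + (-7−(-8))² = 100 + 1 = 101
|qM|² = (-1−1)² + (-7−(-7))² = 4 + 0 = 4
q is equidistant from J and M (both at squared distance 4), and every other site is strictly farther — so q lies on the J–M Voronoi edge.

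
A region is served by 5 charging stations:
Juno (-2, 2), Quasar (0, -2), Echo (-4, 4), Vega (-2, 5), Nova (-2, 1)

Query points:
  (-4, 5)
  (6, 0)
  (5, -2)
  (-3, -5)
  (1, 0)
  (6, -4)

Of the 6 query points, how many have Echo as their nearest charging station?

(-4, 5) — d² to each: Juno:13, Quasar:65, Echo:1, Vega:4, Nova:20 → nearest is Echo
(6, 0) — d² to each: Juno:68, Quasar:40, Echo:116, Vega:89, Nova:65 → nearest is Quasar
(5, -2) — d² to each: Juno:65, Quasar:25, Echo:117, Vega:98, Nova:58 → nearest is Quasar
(-3, -5) — d² to each: Juno:50, Quasar:18, Echo:82, Vega:101, Nova:37 → nearest is Quasar
(1, 0) — d² to each: Juno:13, Quasar:5, Echo:41, Vega:34, Nova:10 → nearest is Quasar
(6, -4) — d² to each: Juno:100, Quasar:40, Echo:164, Vega:145, Nova:89 → nearest is Quasar
1 of the 6 points has Echo as nearest.

1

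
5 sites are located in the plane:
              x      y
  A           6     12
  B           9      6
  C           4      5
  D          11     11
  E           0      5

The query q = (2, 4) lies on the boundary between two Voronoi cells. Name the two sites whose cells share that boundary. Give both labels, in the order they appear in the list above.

Squared distances from q to each site:
|qA|² = 16 + 64 = 80
|qB|² = 49 + 4 = 53
|qC|² = 4 + 1 = 5
|qD|² = 81 + 49 = 130
|qE|² = 4 + 1 = 5
q is equidistant from C and E (both at squared distance 5), and every other site is strictly farther — so q lies on the C–E Voronoi edge.

C and E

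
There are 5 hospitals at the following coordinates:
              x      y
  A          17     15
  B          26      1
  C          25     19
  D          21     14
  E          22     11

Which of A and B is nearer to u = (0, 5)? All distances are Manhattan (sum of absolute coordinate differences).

d(u,A) = |0−17| + |5−15| = 17 + 10 = 27
d(u,B) = |0−26| + |5−1| = 26 + 4 = 30
27 < 30, so A is closer.

A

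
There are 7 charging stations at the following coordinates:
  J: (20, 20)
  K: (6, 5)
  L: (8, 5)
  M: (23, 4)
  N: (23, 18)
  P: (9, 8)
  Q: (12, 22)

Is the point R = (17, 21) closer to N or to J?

Compare squared distances:
|RN|² = (17−23)² + (21−18)² = 36 + 9 = 45
|RJ|² = (17−20)² + (21−20)² = 9 + 1 = 10
45 > 10, so J is closer.

J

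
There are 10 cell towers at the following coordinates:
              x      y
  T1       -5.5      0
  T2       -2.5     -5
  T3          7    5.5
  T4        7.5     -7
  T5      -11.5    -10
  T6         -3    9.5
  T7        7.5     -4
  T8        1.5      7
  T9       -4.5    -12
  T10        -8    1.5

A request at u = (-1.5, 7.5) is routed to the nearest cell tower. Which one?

Since √ is increasing, it suffices to compare squared distances:
|uT1|² = 16 + 56.25 = 72.25
|uT2|² = 1 + 156.25 = 157.25
|uT3|² = 72.25 + 4 = 76.25
|uT4|² = 81 + 210.25 = 291.25
|uT5|² = 100 + 306.25 = 406.25
|uT6|² = 2.25 + 4 = 6.25
|uT7|² = 81 + 132.25 = 213.25
|uT8|² = 9 + 0.25 = 9.25
|uT9|² = 9 + 380.25 = 389.25
d²(u, T10) = 42.25 + 36 = 78.25
The smallest is to T6, so u lies in the Voronoi region of T6.

T6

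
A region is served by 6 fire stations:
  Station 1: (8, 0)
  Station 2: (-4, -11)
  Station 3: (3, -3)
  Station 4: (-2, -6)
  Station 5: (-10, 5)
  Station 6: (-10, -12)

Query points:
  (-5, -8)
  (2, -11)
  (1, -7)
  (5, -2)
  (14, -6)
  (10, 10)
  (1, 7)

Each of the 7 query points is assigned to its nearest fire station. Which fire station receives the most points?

(-5, -8) — d² to each: Station 1:233, Station 2:10, Station 3:89, Station 4:13, Station 5:194, Station 6:41 → nearest is Station 2
(2, -11) — d² to each: Station 1:157, Station 2:36, Station 3:65, Station 4:41, Station 5:400, Station 6:145 → nearest is Station 2
(1, -7) — d² to each: Station 1:98, Station 2:41, Station 3:20, Station 4:10, Station 5:265, Station 6:146 → nearest is Station 4
(5, -2) — d² to each: Station 1:13, Station 2:162, Station 3:5, Station 4:65, Station 5:274, Station 6:325 → nearest is Station 3
(14, -6) — d² to each: Station 1:72, Station 2:349, Station 3:130, Station 4:256, Station 5:697, Station 6:612 → nearest is Station 1
(10, 10) — d² to each: Station 1:104, Station 2:637, Station 3:218, Station 4:400, Station 5:425, Station 6:884 → nearest is Station 1
(1, 7) — d² to each: Station 1:98, Station 2:349, Station 3:104, Station 4:178, Station 5:125, Station 6:482 → nearest is Station 1
Tally — Station 1:3, Station 2:2, Station 3:1, Station 4:1. Station 1 captures the most (3).

Station 1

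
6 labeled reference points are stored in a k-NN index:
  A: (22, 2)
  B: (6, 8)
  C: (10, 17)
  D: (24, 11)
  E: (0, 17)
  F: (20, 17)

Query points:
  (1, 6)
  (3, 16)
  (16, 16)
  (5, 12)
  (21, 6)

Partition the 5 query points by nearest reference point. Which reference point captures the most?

(1, 6) — d² to each: A:457, B:29, C:202, D:554, E:122, F:482 → nearest is B
(3, 16) — d² to each: A:557, B:73, C:50, D:466, E:10, F:290 → nearest is E
(16, 16) — d² to each: A:232, B:164, C:37, D:89, E:257, F:17 → nearest is F
(5, 12) — d² to each: A:389, B:17, C:50, D:362, E:50, F:250 → nearest is B
(21, 6) — d² to each: A:17, B:229, C:242, D:34, E:562, F:122 → nearest is A
Tally — A:1, B:2, E:1, F:1. B captures the most (2).

B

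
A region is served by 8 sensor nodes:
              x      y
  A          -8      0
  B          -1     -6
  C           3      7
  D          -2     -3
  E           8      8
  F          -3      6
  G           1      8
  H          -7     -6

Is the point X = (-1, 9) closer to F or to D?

Compare squared distances:
|XF|² = (-1−(-3))² + (9−6)² = 4 + 9 = 13
|XD|² = (-1−(-2))² + (9−(-3))² = 1 + 144 = 145
13 < 145, so F is closer.

F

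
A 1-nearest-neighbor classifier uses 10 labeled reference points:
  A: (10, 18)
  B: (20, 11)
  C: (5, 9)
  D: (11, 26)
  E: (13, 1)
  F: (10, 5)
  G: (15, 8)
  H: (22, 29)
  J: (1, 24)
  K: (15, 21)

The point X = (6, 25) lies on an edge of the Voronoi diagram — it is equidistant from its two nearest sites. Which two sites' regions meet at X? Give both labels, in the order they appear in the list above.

D and J

Squared distances from X to each site:
|XA|² = (6−10)² + (25−18)² = 16 + 49 = 65
|XB|² = (6−20)² + (25−11)² = 196 + 196 = 392
|XC|² = (6−5)² + (25−9)² = 1 + 256 = 257
|XD|² = (6−11)² + (25−26)² = 25 + 1 = 26
|XE|² = (6−13)² + (25−1)² = 49 + 576 = 625
|XF|² = (6−10)² + (25−5)² = 16 + 400 = 416
|XG|² = (6−15)² + (25−8)² = 81 + 289 = 370
|XH|² = (6−22)² + (25−29)² = 256 + 16 = 272
|XJ|² = (6−1)² + (25−24)² = 25 + 1 = 26
|XK|² = (6−15)² + (25−21)² = 81 + 16 = 97
X is equidistant from D and J (both at squared distance 26), and every other site is strictly farther — so X lies on the D–J Voronoi edge.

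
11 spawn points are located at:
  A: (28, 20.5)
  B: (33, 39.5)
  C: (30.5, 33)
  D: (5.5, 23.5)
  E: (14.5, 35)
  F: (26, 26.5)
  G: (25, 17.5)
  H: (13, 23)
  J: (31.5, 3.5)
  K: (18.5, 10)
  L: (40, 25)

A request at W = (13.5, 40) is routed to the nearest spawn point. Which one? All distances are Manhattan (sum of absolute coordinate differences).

E

d(W,A) = |13.5−28| + |40−20.5| = 14.5 + 19.5 = 34
d(W,B) = |13.5−33| + |40−39.5| = 19.5 + 0.5 = 20
d(W,C) = |13.5−30.5| + |40−33| = 17 + 7 = 24
d(W,D) = |13.5−5.5| + |40−23.5| = 8 + 16.5 = 24.5
d(W,E) = |13.5−14.5| + |40−35| = 1 + 5 = 6
d(W,F) = |13.5−26| + |40−26.5| = 12.5 + 13.5 = 26
d(W,G) = |13.5−25| + |40−17.5| = 11.5 + 22.5 = 34
d(W,H) = |13.5−13| + |40−23| = 0.5 + 17 = 17.5
d(W,J) = |13.5−31.5| + |40−3.5| = 18 + 36.5 = 54.5
d(W,K) = |13.5−18.5| + |40−10| = 5 + 30 = 35
d(W,L) = |13.5−40| + |40−25| = 26.5 + 15 = 41.5
E is nearest.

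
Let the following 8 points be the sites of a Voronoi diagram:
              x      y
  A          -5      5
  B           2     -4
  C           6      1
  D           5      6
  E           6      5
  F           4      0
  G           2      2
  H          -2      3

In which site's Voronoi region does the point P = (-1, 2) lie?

Compare squared distances (the ordering matches that of the actual distances):
|PA|² = 16 + 9 = 25
|PB|² = 9 + 36 = 45
|PC|² = 49 + 1 = 50
|PD|² = 36 + 16 = 52
|PE|² = 49 + 9 = 58
|PF|² = 25 + 4 = 29
|PG|² = 9 + 0 = 9
|PH|² = 1 + 1 = 2
The smallest is to H, so P lies in the Voronoi region of H.

H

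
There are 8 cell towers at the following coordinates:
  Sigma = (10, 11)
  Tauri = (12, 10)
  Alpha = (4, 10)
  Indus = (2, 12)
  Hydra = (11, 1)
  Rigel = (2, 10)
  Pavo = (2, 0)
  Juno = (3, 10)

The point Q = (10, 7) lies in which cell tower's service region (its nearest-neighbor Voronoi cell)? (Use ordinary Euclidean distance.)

Tauri

Since √ is increasing, it suffices to compare squared distances:
d²(Q, Sigma) = 0 + 16 = 16
d²(Q, Tauri) = 4 + 9 = 13
d²(Q, Alpha) = 36 + 9 = 45
d²(Q, Indus) = 64 + 25 = 89
d²(Q, Hydra) = 1 + 36 = 37
d²(Q, Rigel) = 64 + 9 = 73
d²(Q, Pavo) = 64 + 49 = 113
d²(Q, Juno) = 49 + 9 = 58
The smallest is to Tauri, so Q lies in the Voronoi region of Tauri.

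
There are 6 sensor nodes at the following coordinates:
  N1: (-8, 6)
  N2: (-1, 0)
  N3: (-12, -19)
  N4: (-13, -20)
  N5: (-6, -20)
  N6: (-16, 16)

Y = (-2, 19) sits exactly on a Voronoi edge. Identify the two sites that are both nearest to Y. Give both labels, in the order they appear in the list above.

N1 and N6

Squared distances from Y to each site:
|YN1|² = 36 + 169 = 205
|YN2|² = 1 + 361 = 362
|YN3|² = 100 + 1444 = 1544
|YN4|² = 121 + 1521 = 1642
|YN5|² = 16 + 1521 = 1537
|YN6|² = 196 + 9 = 205
Y is equidistant from N1 and N6 (both at squared distance 205), and every other site is strictly farther — so Y lies on the N1–N6 Voronoi edge.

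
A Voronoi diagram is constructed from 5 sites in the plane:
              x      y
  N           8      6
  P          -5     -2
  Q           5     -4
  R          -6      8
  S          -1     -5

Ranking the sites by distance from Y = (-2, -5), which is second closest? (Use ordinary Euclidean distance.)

Compare squared distances (the ordering matches that of the actual distances):
|YN|² = (-2−8)² + (-5−6)² = 100 + 121 = 221
|YP|² = (-2−(-5))² + (-5−(-2))² = 9 + 9 = 18
|YQ|² = (-2−5)² + (-5−(-4))² = 49 + 1 = 50
|YR|² = (-2−(-6))² + (-5−8)² = 16 + 169 = 185
|YS|² = (-2−(-1))² + (-5−(-5))² = 1 + 0 = 1
Sorted ascending: S, P, Q, … — the second-nearest is P.

P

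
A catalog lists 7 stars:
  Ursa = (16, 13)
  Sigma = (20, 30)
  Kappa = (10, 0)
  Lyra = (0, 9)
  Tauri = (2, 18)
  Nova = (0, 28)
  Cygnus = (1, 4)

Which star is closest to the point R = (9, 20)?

Since √ is increasing, it suffices to compare squared distances:
d²(R, Ursa) = (9−16)² + (20−13)² = 49 + 49 = 98
d²(R, Sigma) = (9−20)² + (20−30)² = 121 + 100 = 221
d²(R, Kappa) = (9−10)² + (20−0)² = 1 + 400 = 401
d²(R, Lyra) = (9−0)² + (20−9)² = 81 + 121 = 202
d²(R, Tauri) = (9−2)² + (20−18)² = 49 + 4 = 53
d²(R, Nova) = (9−0)² + (20−28)² = 81 + 64 = 145
d²(R, Cygnus) = (9−1)² + (20−4)² = 64 + 256 = 320
Minimum is at Tauri.

Tauri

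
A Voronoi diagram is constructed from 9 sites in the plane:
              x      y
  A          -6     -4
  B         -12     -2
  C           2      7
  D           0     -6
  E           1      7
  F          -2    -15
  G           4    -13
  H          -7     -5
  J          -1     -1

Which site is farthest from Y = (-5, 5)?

Since √ is increasing, it suffices to compare squared distances:
|YA|² = 1 + 81 = 82
|YB|² = 49 + 49 = 98
|YC|² = 49 + 4 = 53
|YD|² = 25 + 121 = 146
|YE|² = 36 + 4 = 40
|YF|² = 9 + 400 = 409
|YG|² = 81 + 324 = 405
|YH|² = 4 + 100 = 104
|YJ|² = 16 + 36 = 52
The largest is to F.

F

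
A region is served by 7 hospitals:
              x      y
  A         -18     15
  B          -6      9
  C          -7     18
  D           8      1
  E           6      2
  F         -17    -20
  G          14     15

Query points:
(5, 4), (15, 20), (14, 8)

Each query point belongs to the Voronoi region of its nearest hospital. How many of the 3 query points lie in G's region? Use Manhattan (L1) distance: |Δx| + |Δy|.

2

(5, 4) — d to each: A:34, B:16, C:26, D:6, E:3, F:46, G:20 → nearest is E
(15, 20) — d to each: A:38, B:32, C:24, D:26, E:27, F:72, G:6 → nearest is G
(14, 8) — d to each: A:39, B:21, C:31, D:13, E:14, F:59, G:7 → nearest is G
2 of the 3 points have G as nearest.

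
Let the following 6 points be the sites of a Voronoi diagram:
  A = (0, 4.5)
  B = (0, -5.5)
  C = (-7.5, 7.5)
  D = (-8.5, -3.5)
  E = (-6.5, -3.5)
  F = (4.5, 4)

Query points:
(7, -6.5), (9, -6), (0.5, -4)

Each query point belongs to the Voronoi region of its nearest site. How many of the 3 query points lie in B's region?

3

(7, -6.5) — d² to each: A:170, B:50, C:406.25, D:249.25, E:191.25, F:116.5 → nearest is B
(9, -6) — d² to each: A:191.25, B:81.25, C:454.5, D:312.5, E:246.5, F:120.25 → nearest is B
(0.5, -4) — d² to each: A:72.5, B:2.5, C:196.25, D:81.25, E:49.25, F:80 → nearest is B
3 of the 3 points have B as nearest.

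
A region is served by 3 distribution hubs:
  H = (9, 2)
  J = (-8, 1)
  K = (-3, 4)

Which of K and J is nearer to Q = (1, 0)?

K

Compare squared distances:
|QK|² = (1−(-3))² + (0−4)² = 16 + 16 = 32
|QJ|² = (1−(-8))² + (0−1)² = 81 + 1 = 82
32 < 82, so K is closer.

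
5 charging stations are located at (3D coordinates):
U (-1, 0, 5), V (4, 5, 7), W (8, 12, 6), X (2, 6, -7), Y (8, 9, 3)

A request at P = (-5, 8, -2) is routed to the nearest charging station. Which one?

Squared Euclidean distances:
|PU|² = 16 + 64 + 49 = 129
|PV|² = 81 + 9 + 81 = 171
|PW|² = 169 + 16 + 64 = 249
|PX|² = 49 + 4 + 25 = 78
|PY|² = 169 + 1 + 25 = 195
X is nearest.

X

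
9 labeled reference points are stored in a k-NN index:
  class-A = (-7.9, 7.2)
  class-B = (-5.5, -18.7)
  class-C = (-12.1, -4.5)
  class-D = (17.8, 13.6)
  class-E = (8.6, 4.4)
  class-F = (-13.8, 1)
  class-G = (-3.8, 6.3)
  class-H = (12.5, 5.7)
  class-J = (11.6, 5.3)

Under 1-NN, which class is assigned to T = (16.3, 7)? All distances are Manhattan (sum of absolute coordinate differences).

d(T, class-A) = 24.2 + 0.2 = 24.4
d(T, class-B) = 21.8 + 25.7 = 47.5
d(T, class-C) = 28.4 + 11.5 = 39.9
d(T, class-D) = 1.5 + 6.6 = 8.1
d(T, class-E) = 7.7 + 2.6 = 10.3
d(T, class-F) = 30.1 + 6 = 36.1
d(T, class-G) = 20.1 + 0.7 = 20.8
d(T, class-H) = 3.8 + 1.3 = 5.1
d(T, class-J) = 4.7 + 1.7 = 6.4
Minimum is at class-H.

class-H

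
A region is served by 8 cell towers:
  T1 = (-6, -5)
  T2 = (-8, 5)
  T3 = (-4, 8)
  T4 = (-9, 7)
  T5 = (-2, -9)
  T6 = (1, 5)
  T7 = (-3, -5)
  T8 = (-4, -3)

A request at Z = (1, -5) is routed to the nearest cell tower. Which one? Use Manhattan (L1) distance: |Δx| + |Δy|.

T7

d(Z,T1) = |1−(-6)| + |-5−(-5)| = 7 + 0 = 7
d(Z,T2) = |1−(-8)| + |-5−5| = 9 + 10 = 19
d(Z,T3) = |1−(-4)| + |-5−8| = 5 + 13 = 18
d(Z,T4) = |1−(-9)| + |-5−7| = 10 + 12 = 22
d(Z,T5) = |1−(-2)| + |-5−(-9)| = 3 + 4 = 7
d(Z,T6) = |1−1| + |-5−5| = 0 + 10 = 10
d(Z,T7) = |1−(-3)| + |-5−(-5)| = 4 + 0 = 4
d(Z,T8) = |1−(-4)| + |-5−(-3)| = 5 + 2 = 7
T7 is nearest.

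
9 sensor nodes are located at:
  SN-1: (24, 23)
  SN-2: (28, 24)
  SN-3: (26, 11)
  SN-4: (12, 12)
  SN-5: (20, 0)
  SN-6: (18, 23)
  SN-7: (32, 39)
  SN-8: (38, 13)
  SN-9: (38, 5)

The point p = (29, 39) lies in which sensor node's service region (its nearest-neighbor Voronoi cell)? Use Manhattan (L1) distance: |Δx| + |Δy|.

d(p, SN-1) = |29−24| + |39−23| = 5 + 16 = 21
d(p, SN-2) = |29−28| + |39−24| = 1 + 15 = 16
d(p, SN-3) = |29−26| + |39−11| = 3 + 28 = 31
d(p, SN-4) = |29−12| + |39−12| = 17 + 27 = 44
d(p, SN-5) = |29−20| + |39−0| = 9 + 39 = 48
d(p, SN-6) = |29−18| + |39−23| = 11 + 16 = 27
d(p, SN-7) = |29−32| + |39−39| = 3 + 0 = 3
d(p, SN-8) = |29−38| + |39−13| = 9 + 26 = 35
d(p, SN-9) = |29−38| + |39−5| = 9 + 34 = 43
SN-7 is nearest.

SN-7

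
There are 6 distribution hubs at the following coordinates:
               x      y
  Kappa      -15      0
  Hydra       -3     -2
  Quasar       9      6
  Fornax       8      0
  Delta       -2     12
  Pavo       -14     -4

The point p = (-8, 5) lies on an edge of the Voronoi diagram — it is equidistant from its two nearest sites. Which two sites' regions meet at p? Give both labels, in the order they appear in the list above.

Squared distances from p to each site:
d²(p, Kappa) = (-8−(-15))² + (5−0)² = 49 + 25 = 74
d²(p, Hydra) = (-8−(-3))² + (5−(-2))² = 25 + 49 = 74
d²(p, Quasar) = (-8−9)² + (5−6)² = 289 + 1 = 290
d²(p, Fornax) = (-8−8)² + (5−0)² = 256 + 25 = 281
d²(p, Delta) = (-8−(-2))² + (5−12)² = 36 + 49 = 85
d²(p, Pavo) = (-8−(-14))² + (5−(-4))² = 36 + 81 = 117
p is equidistant from Kappa and Hydra (both at squared distance 74), and every other site is strictly farther — so p lies on the Kappa–Hydra Voronoi edge.

Kappa and Hydra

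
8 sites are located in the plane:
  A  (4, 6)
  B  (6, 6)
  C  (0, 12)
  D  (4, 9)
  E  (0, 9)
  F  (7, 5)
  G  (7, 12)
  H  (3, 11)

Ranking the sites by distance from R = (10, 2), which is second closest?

B

Since √ is increasing, it suffices to compare squared distances:
|RA|² = (10−4)² + (2−6)² = 36 + 16 = 52
|RB|² = (10−6)² + (2−6)² = 16 + 16 = 32
|RC|² = (10−0)² + (2−12)² = 100 + 100 = 200
|RD|² = (10−4)² + (2−9)² = 36 + 49 = 85
|RE|² = (10−0)² + (2−9)² = 100 + 49 = 149
|RF|² = (10−7)² + (2−5)² = 9 + 9 = 18
|RG|² = (10−7)² + (2−12)² = 9 + 100 = 109
|RH|² = (10−3)² + (2−11)² = 49 + 81 = 130
Sorted ascending: F, B, A, … — the second-nearest is B.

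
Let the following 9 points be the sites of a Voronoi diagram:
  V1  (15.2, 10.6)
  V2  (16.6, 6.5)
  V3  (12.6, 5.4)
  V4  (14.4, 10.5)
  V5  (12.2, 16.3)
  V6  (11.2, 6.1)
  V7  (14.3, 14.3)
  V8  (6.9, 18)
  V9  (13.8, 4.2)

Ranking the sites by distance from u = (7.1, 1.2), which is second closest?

Squared Euclidean distances:
|uV1|² = 65.61 + 88.36 = 153.97
|uV2|² = 90.25 + 28.09 = 118.34
|uV3|² = 30.25 + 17.64 = 47.89
|uV4|² = 53.29 + 86.49 = 139.78
|uV5|² = 26.01 + 228.01 = 254.02
|uV6|² = 16.81 + 24.01 = 40.82
|uV7|² = 51.84 + 171.61 = 223.45
|uV8|² = 0.04 + 282.24 = 282.28
|uV9|² = 44.89 + 9 = 53.89
Sorted ascending: V6, V3, V9, … — the second-nearest is V3.

V3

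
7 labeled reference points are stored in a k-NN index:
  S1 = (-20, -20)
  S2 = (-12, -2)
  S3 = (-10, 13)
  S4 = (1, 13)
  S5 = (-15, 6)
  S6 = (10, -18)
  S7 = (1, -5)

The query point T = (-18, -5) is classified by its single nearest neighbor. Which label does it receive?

Squared Euclidean distances:
|TS1|² = 4 + 225 = 229
|TS2|² = 36 + 9 = 45
|TS3|² = 64 + 324 = 388
|TS4|² = 361 + 324 = 685
|TS5|² = 9 + 121 = 130
|TS6|² = 784 + 169 = 953
|TS7|² = 361 + 0 = 361
The smallest is to S2, so T lies in the Voronoi region of S2.

S2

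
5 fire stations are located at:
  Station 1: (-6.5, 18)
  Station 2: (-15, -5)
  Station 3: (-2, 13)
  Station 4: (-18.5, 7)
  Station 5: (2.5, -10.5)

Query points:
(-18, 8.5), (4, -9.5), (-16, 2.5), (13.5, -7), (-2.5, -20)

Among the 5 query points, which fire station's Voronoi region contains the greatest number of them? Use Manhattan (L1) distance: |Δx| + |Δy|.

Station 5

(-18, 8.5) — d to each: Station 1:21, Station 2:16.5, Station 3:20.5, Station 4:2, Station 5:39.5 → nearest is Station 4
(4, -9.5) — d to each: Station 1:38, Station 2:23.5, Station 3:28.5, Station 4:39, Station 5:2.5 → nearest is Station 5
(-16, 2.5) — d to each: Station 1:25, Station 2:8.5, Station 3:24.5, Station 4:7, Station 5:31.5 → nearest is Station 4
(13.5, -7) — d to each: Station 1:45, Station 2:30.5, Station 3:35.5, Station 4:46, Station 5:14.5 → nearest is Station 5
(-2.5, -20) — d to each: Station 1:42, Station 2:27.5, Station 3:33.5, Station 4:43, Station 5:14.5 → nearest is Station 5
Tally — Station 4:2, Station 5:3. Station 5 captures the most (3).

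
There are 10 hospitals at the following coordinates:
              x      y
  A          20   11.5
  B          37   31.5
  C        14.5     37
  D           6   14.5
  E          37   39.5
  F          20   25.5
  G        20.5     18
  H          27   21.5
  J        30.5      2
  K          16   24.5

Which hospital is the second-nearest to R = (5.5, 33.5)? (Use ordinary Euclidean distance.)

Squared Euclidean distances:
|RA|² = (5.5−20)² + (33.5−11.5)² = 210.25 + 484 = 694.25
|RB|² = (5.5−37)² + (33.5−31.5)² = 992.25 + 4 = 996.25
|RC|² = (5.5−14.5)² + (33.5−37)² = 81 + 12.25 = 93.25
|RD|² = (5.5−6)² + (33.5−14.5)² = 0.25 + 361 = 361.25
|RE|² = (5.5−37)² + (33.5−39.5)² = 992.25 + 36 = 1028.25
|RF|² = (5.5−20)² + (33.5−25.5)² = 210.25 + 64 = 274.25
|RG|² = (5.5−20.5)² + (33.5−18)² = 225 + 240.25 = 465.25
|RH|² = (5.5−27)² + (33.5−21.5)² = 462.25 + 144 = 606.25
|RJ|² = (5.5−30.5)² + (33.5−2)² = 625 + 992.25 = 1617.25
|RK|² = (5.5−16)² + (33.5−24.5)² = 110.25 + 81 = 191.25
Sorted ascending: C, K, F, … — the second-nearest is K.

K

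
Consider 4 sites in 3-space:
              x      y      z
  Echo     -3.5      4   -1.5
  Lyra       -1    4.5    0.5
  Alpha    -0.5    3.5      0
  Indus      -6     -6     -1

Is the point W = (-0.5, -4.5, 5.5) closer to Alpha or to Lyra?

Alpha

Compare squared distances:
d²(W, Alpha) = (-0.5−(-0.5))² + (-4.5−3.5)² + (5.5−0)² = 0 + 64 + 30.25 = 94.25
d²(W, Lyra) = (-0.5−(-1))² + (-4.5−4.5)² + (5.5−0.5)² = 0.25 + 81 + 25 = 106.25
94.25 < 106.25, so Alpha is closer.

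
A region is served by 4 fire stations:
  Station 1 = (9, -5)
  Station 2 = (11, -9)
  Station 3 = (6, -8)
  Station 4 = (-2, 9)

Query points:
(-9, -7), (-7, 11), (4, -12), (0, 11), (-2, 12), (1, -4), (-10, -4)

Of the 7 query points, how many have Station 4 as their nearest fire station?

4

(-9, -7) — d² to each: Station 1:328, Station 2:404, Station 3:226, Station 4:305 → nearest is Station 3
(-7, 11) — d² to each: Station 1:512, Station 2:724, Station 3:530, Station 4:29 → nearest is Station 4
(4, -12) — d² to each: Station 1:74, Station 2:58, Station 3:20, Station 4:477 → nearest is Station 3
(0, 11) — d² to each: Station 1:337, Station 2:521, Station 3:397, Station 4:8 → nearest is Station 4
(-2, 12) — d² to each: Station 1:410, Station 2:610, Station 3:464, Station 4:9 → nearest is Station 4
(1, -4) — d² to each: Station 1:65, Station 2:125, Station 3:41, Station 4:178 → nearest is Station 3
(-10, -4) — d² to each: Station 1:362, Station 2:466, Station 3:272, Station 4:233 → nearest is Station 4
4 of the 7 points have Station 4 as nearest.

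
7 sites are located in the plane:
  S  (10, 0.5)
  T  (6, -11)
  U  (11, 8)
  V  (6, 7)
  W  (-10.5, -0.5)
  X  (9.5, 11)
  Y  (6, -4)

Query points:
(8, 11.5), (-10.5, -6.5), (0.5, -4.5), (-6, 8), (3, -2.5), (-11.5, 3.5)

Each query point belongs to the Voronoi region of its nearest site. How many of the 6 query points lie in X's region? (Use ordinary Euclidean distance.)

1

(8, 11.5) — d² to each: S:125, T:510.25, U:21.25, V:24.25, W:486.25, X:2.5, Y:244.25 → nearest is X
(-10.5, -6.5) — d² to each: S:469.25, T:292.5, U:672.5, V:454.5, W:36, X:706.25, Y:278.5 → nearest is W
(0.5, -4.5) — d² to each: S:115.25, T:72.5, U:266.5, V:162.5, W:137, X:321.25, Y:30.5 → nearest is Y
(-6, 8) — d² to each: S:312.25, T:505, U:289, V:145, W:92.5, X:249.25, Y:288 → nearest is W
(3, -2.5) — d² to each: S:58, T:81.25, U:174.25, V:99.25, W:186.25, X:224.5, Y:11.25 → nearest is Y
(-11.5, 3.5) — d² to each: S:471.25, T:516.5, U:526.5, V:318.5, W:17, X:497.25, Y:362.5 → nearest is W
1 of the 6 points has X as nearest.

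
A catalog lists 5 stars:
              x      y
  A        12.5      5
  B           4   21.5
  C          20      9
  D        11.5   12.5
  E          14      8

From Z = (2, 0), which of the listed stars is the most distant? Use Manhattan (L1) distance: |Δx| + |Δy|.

C

d(Z,A) = |2−12.5| + |0−5| = 10.5 + 5 = 15.5
d(Z,B) = |2−4| + |0−21.5| = 2 + 21.5 = 23.5
d(Z,C) = |2−20| + |0−9| = 18 + 9 = 27
d(Z,D) = |2−11.5| + |0−12.5| = 9.5 + 12.5 = 22
d(Z,E) = |2−14| + |0−8| = 12 + 8 = 20
The largest is to C.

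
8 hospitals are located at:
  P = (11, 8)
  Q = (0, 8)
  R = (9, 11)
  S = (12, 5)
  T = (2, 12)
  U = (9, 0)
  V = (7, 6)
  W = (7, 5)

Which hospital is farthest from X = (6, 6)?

Squared Euclidean distances:
|XP|² = (6−11)² + (6−8)² = 25 + 4 = 29
|XQ|² = (6−0)² + (6−8)² = 36 + 4 = 40
|XR|² = (6−9)² + (6−11)² = 9 + 25 = 34
|XS|² = (6−12)² + (6−5)² = 36 + 1 = 37
|XT|² = (6−2)² + (6−12)² = 16 + 36 = 52
|XU|² = (6−9)² + (6−0)² = 9 + 36 = 45
|XV|² = (6−7)² + (6−6)² = 1 + 0 = 1
|XW|² = (6−7)² + (6−5)² = 1 + 1 = 2
The largest is to T.

T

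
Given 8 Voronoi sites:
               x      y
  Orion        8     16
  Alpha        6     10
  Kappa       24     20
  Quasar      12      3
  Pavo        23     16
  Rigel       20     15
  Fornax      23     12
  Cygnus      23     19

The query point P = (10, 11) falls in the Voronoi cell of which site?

Alpha

Squared Euclidean distances:
d²(P, Orion) = 4 + 25 = 29
d²(P, Alpha) = 16 + 1 = 17
d²(P, Kappa) = 196 + 81 = 277
d²(P, Quasar) = 4 + 64 = 68
d²(P, Pavo) = 169 + 25 = 194
d²(P, Rigel) = 100 + 16 = 116
d²(P, Fornax) = 169 + 1 = 170
d²(P, Cygnus) = 169 + 64 = 233
The smallest is to Alpha, so P lies in the Voronoi region of Alpha.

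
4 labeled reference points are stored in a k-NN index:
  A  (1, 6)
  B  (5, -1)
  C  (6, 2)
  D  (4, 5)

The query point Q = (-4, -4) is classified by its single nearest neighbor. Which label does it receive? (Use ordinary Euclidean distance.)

Squared Euclidean distances:
|QA|² = (-4−1)² + (-4−6)² = 25 + 100 = 125
|QB|² = (-4−5)² + (-4−(-1))² = 81 + 9 = 90
|QC|² = (-4−6)² + (-4−2)² = 100 + 36 = 136
|QD|² = (-4−4)² + (-4−5)² = 64 + 81 = 145
The smallest is to B, so Q lies in the Voronoi region of B.

B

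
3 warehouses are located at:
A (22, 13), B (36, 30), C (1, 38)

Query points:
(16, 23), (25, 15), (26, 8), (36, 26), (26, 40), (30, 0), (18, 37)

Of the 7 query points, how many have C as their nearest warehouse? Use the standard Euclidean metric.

1

(16, 23) — d² to each: A:136, B:449, C:450 → nearest is A
(25, 15) — d² to each: A:13, B:346, C:1105 → nearest is A
(26, 8) — d² to each: A:41, B:584, C:1525 → nearest is A
(36, 26) — d² to each: A:365, B:16, C:1369 → nearest is B
(26, 40) — d² to each: A:745, B:200, C:629 → nearest is B
(30, 0) — d² to each: A:233, B:936, C:2285 → nearest is A
(18, 37) — d² to each: A:592, B:373, C:290 → nearest is C
1 of the 7 points has C as nearest.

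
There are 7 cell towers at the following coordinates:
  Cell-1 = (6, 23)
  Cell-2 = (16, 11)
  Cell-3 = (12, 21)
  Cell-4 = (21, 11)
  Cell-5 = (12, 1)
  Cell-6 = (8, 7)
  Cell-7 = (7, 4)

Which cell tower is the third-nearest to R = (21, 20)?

Cell-2

Since √ is increasing, it suffices to compare squared distances:
d²(R, Cell-1) = (21−6)² + (20−23)² = 225 + 9 = 234
d²(R, Cell-2) = (21−16)² + (20−11)² = 25 + 81 = 106
d²(R, Cell-3) = (21−12)² + (20−21)² = 81 + 1 = 82
d²(R, Cell-4) = (21−21)² + (20−11)² = 0 + 81 = 81
d²(R, Cell-5) = (21−12)² + (20−1)² = 81 + 361 = 442
d²(R, Cell-6) = (21−8)² + (20−7)² = 169 + 169 = 338
d²(R, Cell-7) = (21−7)² + (20−4)² = 196 + 256 = 452
Sorted ascending: Cell-4, Cell-3, Cell-2, Cell-1, … — the third-nearest is Cell-2.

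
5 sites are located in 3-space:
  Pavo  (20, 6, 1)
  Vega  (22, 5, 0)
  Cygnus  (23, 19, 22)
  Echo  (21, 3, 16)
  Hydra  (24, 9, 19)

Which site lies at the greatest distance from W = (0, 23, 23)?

Vega

Compare squared distances (the ordering matches that of the actual distances):
d²(W, Pavo) = (0−20)² + (23−6)² + (23−1)² = 400 + 289 + 484 = 1173
d²(W, Vega) = (0−22)² + (23−5)² + (23−0)² = 484 + 324 + 529 = 1337
d²(W, Cygnus) = (0−23)² + (23−19)² + (23−22)² = 529 + 16 + 1 = 546
d²(W, Echo) = (0−21)² + (23−3)² + (23−16)² = 441 + 400 + 49 = 890
d²(W, Hydra) = (0−24)² + (23−9)² + (23−19)² = 576 + 196 + 16 = 788
The largest is to Vega.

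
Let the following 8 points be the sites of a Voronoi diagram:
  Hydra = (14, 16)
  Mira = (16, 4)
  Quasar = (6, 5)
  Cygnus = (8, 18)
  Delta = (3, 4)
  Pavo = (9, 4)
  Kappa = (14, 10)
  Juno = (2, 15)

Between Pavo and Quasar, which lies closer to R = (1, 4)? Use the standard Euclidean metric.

Quasar

Compare squared distances:
d²(R, Pavo) = (1−9)² + (4−4)² = 64 + 0 = 64
d²(R, Quasar) = (1−6)² + (4−5)² = 25 + 1 = 26
64 > 26, so Quasar is closer.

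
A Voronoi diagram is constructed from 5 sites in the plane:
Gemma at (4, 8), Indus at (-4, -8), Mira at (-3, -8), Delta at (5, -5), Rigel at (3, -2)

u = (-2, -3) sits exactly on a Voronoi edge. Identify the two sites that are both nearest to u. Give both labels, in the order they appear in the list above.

Mira and Rigel

Squared distances from u to each site:
d²(u, Gemma) = 36 + 121 = 157
d²(u, Indus) = 4 + 25 = 29
d²(u, Mira) = 1 + 25 = 26
d²(u, Delta) = 49 + 4 = 53
d²(u, Rigel) = 25 + 1 = 26
u is equidistant from Mira and Rigel (both at squared distance 26), and every other site is strictly farther — so u lies on the Mira–Rigel Voronoi edge.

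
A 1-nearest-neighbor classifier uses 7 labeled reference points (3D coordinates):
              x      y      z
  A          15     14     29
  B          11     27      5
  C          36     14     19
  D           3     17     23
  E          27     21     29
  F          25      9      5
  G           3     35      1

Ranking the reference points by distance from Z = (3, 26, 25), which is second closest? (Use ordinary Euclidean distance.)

Squared Euclidean distances:
|ZA|² = (3−15)² + (26−14)² + (25−29)² = 144 + 144 + 16 = 304
|ZB|² = (3−11)² + (26−27)² + (25−5)² = 64 + 1 + 400 = 465
|ZC|² = (3−36)² + (26−14)² + (25−19)² = 1089 + 144 + 36 = 1269
|ZD|² = (3−3)² + (26−17)² + (25−23)² = 0 + 81 + 4 = 85
|ZE|² = (3−27)² + (26−21)² + (25−29)² = 576 + 25 + 16 = 617
|ZF|² = (3−25)² + (26−9)² + (25−5)² = 484 + 289 + 400 = 1173
|ZG|² = (3−3)² + (26−35)² + (25−1)² = 0 + 81 + 576 = 657
Sorted ascending: D, A, B, … — the second-nearest is A.

A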